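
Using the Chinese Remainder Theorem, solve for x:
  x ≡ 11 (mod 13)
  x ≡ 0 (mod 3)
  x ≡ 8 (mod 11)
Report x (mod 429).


Moduli 13, 3, 11 are pairwise coprime; by CRT there is a unique solution modulo M = 13 · 3 · 11 = 429.
Solve pairwise, accumulating the modulus:
  Start with x ≡ 11 (mod 13).
  Combine with x ≡ 0 (mod 3): since gcd(13, 3) = 1, we get a unique residue mod 39.
    Write x = 11 + 13·t and substitute into x ≡ 0 (mod 3): 13·t ≡ 0 − 11 = -11 (mod 3).
    Reduce coefficients mod 3: 1·t ≡ 1 (mod 3).
    So t ≡ 1 (mod 3).
    Then x = 11 + 13·1 = 24, valid modulo lcm(13, 3) = 39: x ≡ 24 (mod 39).
  Combine with x ≡ 8 (mod 11): since gcd(39, 11) = 1, we get a unique residue mod 429.
    Write x = 24 + 39·t and substitute into x ≡ 8 (mod 11): 39·t ≡ 8 − 24 = -16 (mod 11).
    Reduce coefficients mod 11: 6·t ≡ 6 (mod 11).
    The inverse of 6 mod 11 is 2 (since 6·2 = 12 = 1·11 + 1), so t ≡ 2·6 = 12 ≡ 1 (mod 11).
    Then x = 24 + 39·1 = 63, valid modulo lcm(39, 11) = 429: x ≡ 63 (mod 429).
Verify: 63 mod 13 = 11 ✓, 63 mod 3 = 0 ✓, 63 mod 11 = 8 ✓.

x ≡ 63 (mod 429).


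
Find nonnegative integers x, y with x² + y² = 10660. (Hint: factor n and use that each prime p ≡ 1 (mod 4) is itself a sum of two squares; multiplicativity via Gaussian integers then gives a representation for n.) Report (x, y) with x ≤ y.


Step 1: Factor n = 10660 = 2^2 · 5 · 13 · 41.
Step 2: Check the mod-4 condition on each prime factor: 2 = 2 (special); 5 ≡ 1 (mod 4), exponent 1; 13 ≡ 1 (mod 4), exponent 1; 41 ≡ 1 (mod 4), exponent 1.
All primes ≡ 3 (mod 4) appear to even exponent (or don't appear), so by the two-squares theorem n IS expressible as a sum of two squares.
Step 3: Build a representation. Group n = k² · m with k = 2 and m = 5 · 13 · 41 = 2665 (a product of primes ≡ 1 (mod 4)); a representation of m scales to one of n via (k·x)² + (k·y)² = k²(x² + y²). Each prime p ≡ 1 (mod 4) is itself a sum of two squares; find a² by testing p − a² for a perfect square:
  5: 5 − 1² = 4 = 2² ⇒ 5 = 1² + 2².
  13: 13 − 1² = 12, 13 − 2² = 9 = 3² ⇒ 13 = 2² + 3².
  41: 41 − 1² = 40, 41 − 2² = 37, 41 − 3² = 32, 41 − 4² = 25 = 5² ⇒ 41 = 4² + 5².
  Combine using the Brahmagupta–Fibonacci identity (a² + b²)(c² + d²) = (ac − bd)² + (ad + bc)² = (ac + bd)² + (ad − bc)²:
  5 · 13 = 65: from (1² + 2²)(2² + 3²), take (1·2 − 2·3, 1·3 + 2·2) = (2 − 6, 3 + 4) = (-4, 7); dropping signs (only squares matter) gives (4, 7); check 4² + 7² = 16 + 49 = 65 ✓.
  65 · 41 = 2665: from (4² + 7²)(4² + 5²), take (4·4 − 7·5, 4·5 + 7·4) = (16 − 35, 20 + 28) = (-19, 48); dropping signs (only squares matter) gives (19, 48); check 19² + 48² = 361 + 2304 = 2665 ✓.
  Scale by k = 2: (2·19, 2·48) = (38, 96).
Step 4: Order so x ≤ y and verify: 38² + 96² = 1444 + 9216 = 10660 = n. ✓

n = 10660 = 38² + 96² (one valid representation with x ≤ y).


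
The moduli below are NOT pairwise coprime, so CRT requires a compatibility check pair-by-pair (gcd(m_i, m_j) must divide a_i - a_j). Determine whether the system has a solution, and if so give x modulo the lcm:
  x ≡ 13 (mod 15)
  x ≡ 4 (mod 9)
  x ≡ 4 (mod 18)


Moduli 15, 9, 18 are not pairwise coprime, so CRT works modulo lcm(m_i) when all pairwise compatibility conditions hold.
Pairwise compatibility: gcd(m_i, m_j) must divide a_i - a_j for every pair.
Merge one congruence at a time:
  Start: x ≡ 13 (mod 15).
  Combine with x ≡ 4 (mod 9): gcd(15, 9) = 3; 4 - 13 = -9, which IS divisible by 3, so compatible.
    Write x = 13 + 15·t and substitute into x ≡ 4 (mod 9): 15·t ≡ 4 − 13 = -9 (mod 9).
    Divide the congruence (and modulus) by g = 3: 5·t ≡ -3 (mod 3).
    Reduce coefficients mod 3: 2·t ≡ 0 (mod 3).
    The inverse of 2 mod 3 is 2 (since 2·2 = 4 = 1·3 + 1), so t ≡ 2·0 = 0 ≡ 0 (mod 3).
    Then x = 13 + 15·0 = 13, valid modulo lcm(15, 9) = 45: x ≡ 13 (mod 45).
  Combine with x ≡ 4 (mod 18): gcd(45, 18) = 9; 4 - 13 = -9, which IS divisible by 9, so compatible.
    Write x = 13 + 45·t and substitute into x ≡ 4 (mod 18): 45·t ≡ 4 − 13 = -9 (mod 18).
    Divide the congruence (and modulus) by g = 9: 5·t ≡ -1 (mod 2).
    Reduce coefficients mod 2: 1·t ≡ 1 (mod 2).
    So t ≡ 1 (mod 2).
    Then x = 13 + 45·1 = 58, valid modulo lcm(45, 18) = 90: x ≡ 58 (mod 90).
Verify: 58 mod 15 = 13, 58 mod 9 = 4, 58 mod 18 = 4.

x ≡ 58 (mod 90).


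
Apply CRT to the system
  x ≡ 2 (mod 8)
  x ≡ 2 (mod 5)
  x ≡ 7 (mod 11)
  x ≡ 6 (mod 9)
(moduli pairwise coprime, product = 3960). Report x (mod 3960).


Product of moduli M = 8 · 5 · 11 · 9 = 3960.
Merge one congruence at a time:
  Start: x ≡ 2 (mod 8).
  Combine with x ≡ 2 (mod 5); new modulus lcm = 40.
    Write x = 2 + 8·t and substitute into x ≡ 2 (mod 5): 8·t ≡ 2 − 2 = 0 (mod 5).
    Reduce coefficients mod 5: 3·t ≡ 0 (mod 5).
    The inverse of 3 mod 5 is 2 (since 3·2 = 6 = 1·5 + 1), so t ≡ 2·0 = 0 ≡ 0 (mod 5).
    Then x = 2 + 8·0 = 2, valid modulo lcm(8, 5) = 40: x ≡ 2 (mod 40).
  Combine with x ≡ 7 (mod 11); new modulus lcm = 440.
    Write x = 2 + 40·t and substitute into x ≡ 7 (mod 11): 40·t ≡ 7 − 2 = 5 (mod 11).
    Reduce coefficients mod 11: 7·t ≡ 5 (mod 11).
    The inverse of 7 mod 11 is 8 (since 7·8 = 56 = 5·11 + 1), so t ≡ 8·5 = 40 ≡ 7 (mod 11).
    Then x = 2 + 40·7 = 282, valid modulo lcm(40, 11) = 440: x ≡ 282 (mod 440).
  Combine with x ≡ 6 (mod 9); new modulus lcm = 3960.
    Write x = 282 + 440·t and substitute into x ≡ 6 (mod 9): 440·t ≡ 6 − 282 = -276 (mod 9).
    Reduce coefficients mod 9: 8·t ≡ 3 (mod 9).
    The inverse of 8 mod 9 is 8 (since 8·8 = 64 = 7·9 + 1), so t ≡ 8·3 = 24 ≡ 6 (mod 9).
    Then x = 282 + 440·6 = 2922, valid modulo lcm(440, 9) = 3960: x ≡ 2922 (mod 3960).
Verify against each original: 2922 mod 8 = 2, 2922 mod 5 = 2, 2922 mod 11 = 7, 2922 mod 9 = 6.

x ≡ 2922 (mod 3960).


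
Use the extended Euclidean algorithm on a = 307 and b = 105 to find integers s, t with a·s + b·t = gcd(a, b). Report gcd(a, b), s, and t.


Euclidean algorithm on (307, 105) — divide until remainder is 0:
  307 = 2 · 105 + 97
  105 = 1 · 97 + 8
  97 = 12 · 8 + 1
  8 = 8 · 1 + 0
gcd(307, 105) = 1.
Track Bezout coefficients alongside the remainders: start with r₀ = 307 = a·1 + b·0 (s = 1, t = 0) and r₁ = 105 = a·0 + b·1 (s = 0, t = 1); each new remainder r_{k+1} = r_{k-1} − q_k·r_k inherits s_{k+1} = s_{k-1} − q_k·s_k, t_{k+1} = t_{k-1} − q_k·t_k, so r_k = a·s_k + b·t_k at every step:
  q = 2: r = 97, s = 1 − 2·0 = 1, t = 0 − 2·1 = -2  (check: 307·1 + 105·(-2) = 97)
  q = 1: r = 8, s = 0 − 1·1 = -1, t = 1 − 1·(-2) = 3  (check: 307·(-1) + 105·3 = 8)
  q = 12: r = 1, s = 1 − 12·(-1) = 13, t = -2 − 12·3 = -38  (check: 307·13 + 105·(-38) = 1)
The row with r = 1 (the gcd) gives the Bezout coefficients s = 13, t = -38.
Result: 307 · (13) + 105 · (-38) = 1.

gcd(307, 105) = 1; s = 13, t = -38 (check: 307·13 + 105·(-38) = 1).


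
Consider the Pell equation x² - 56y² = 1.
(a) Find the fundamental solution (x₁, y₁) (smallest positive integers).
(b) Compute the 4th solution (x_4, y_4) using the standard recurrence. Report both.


Step 1: Find the fundamental solution (x₁, y₁) of x² - 56y² = 1.
  Expand √56 as a continued fraction. a₀ = ⌊√56⌋ = 7; iterate m_{k+1} = d_k·a_k − m_k, d_{k+1} = (56 − m_{k+1}²)/d_k, a_{k+1} = ⌊(a₀ + m_{k+1})/d_{k+1}⌋ (starting m₀ = 0, d₀ = 1), with convergents p_k = a_k·p_{k-1} + p_{k-2}, q_k = a_k·q_{k-1} + q_{k-2} (p₋₁ = 1, q₋₁ = 0):
  k = 0: a₀ = 7; p₀/q₀ = 7/1; p₀² − 56·q₀² = 49 − 56 = -7.
  k = 1: m = 7, d = 7, a = ⌊(7 + 7)/7⌋ = 2; p/q = (2·7 + 1)/(2·1 + 0) = 15/2; p² − 56·q² = 225 − 224 = 1.
  The first convergent with p² − 56·q² = 1 gives the fundamental solution (x₁, y₁) = (15, 2).
Step 2: Apply the recurrence (x_{n+1}, y_{n+1}) = (x₁x_n + 56y₁y_n, x₁y_n + y₁x_n) repeatedly.
  From (x_1, y_1) = (15, 2): x_2 = 15·15 + 56·2·2 = 449; y_2 = 15·2 + 2·15 = 60.
  From (x_2, y_2) = (449, 60): x_3 = 15·449 + 56·2·60 = 13455; y_3 = 15·60 + 2·449 = 1798.
  From (x_3, y_3) = (13455, 1798): x_4 = 15·13455 + 56·2·1798 = 403201; y_4 = 15·1798 + 2·13455 = 53880.
Step 3: Verify x_4² - 56·y_4² = 162571046401 - 162571046400 = 1 (should be 1). ✓

(x_1, y_1) = (15, 2); (x_4, y_4) = (403201, 53880).


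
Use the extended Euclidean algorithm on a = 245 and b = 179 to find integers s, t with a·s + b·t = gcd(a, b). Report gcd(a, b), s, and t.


Euclidean algorithm on (245, 179) — divide until remainder is 0:
  245 = 1 · 179 + 66
  179 = 2 · 66 + 47
  66 = 1 · 47 + 19
  47 = 2 · 19 + 9
  19 = 2 · 9 + 1
  9 = 9 · 1 + 0
gcd(245, 179) = 1.
Track Bezout coefficients alongside the remainders: start with r₀ = 245 = a·1 + b·0 (s = 1, t = 0) and r₁ = 179 = a·0 + b·1 (s = 0, t = 1); each new remainder r_{k+1} = r_{k-1} − q_k·r_k inherits s_{k+1} = s_{k-1} − q_k·s_k, t_{k+1} = t_{k-1} − q_k·t_k, so r_k = a·s_k + b·t_k at every step:
  q = 1: r = 66, s = 1 − 1·0 = 1, t = 0 − 1·1 = -1  (check: 245·1 + 179·(-1) = 66)
  q = 2: r = 47, s = 0 − 2·1 = -2, t = 1 − 2·(-1) = 3  (check: 245·(-2) + 179·3 = 47)
  q = 1: r = 19, s = 1 − 1·(-2) = 3, t = -1 − 1·3 = -4  (check: 245·3 + 179·(-4) = 19)
  q = 2: r = 9, s = -2 − 2·3 = -8, t = 3 − 2·(-4) = 11  (check: 245·(-8) + 179·11 = 9)
  q = 2: r = 1, s = 3 − 2·(-8) = 19, t = -4 − 2·11 = -26  (check: 245·19 + 179·(-26) = 1)
The row with r = 1 (the gcd) gives the Bezout coefficients s = 19, t = -26.
Result: 245 · (19) + 179 · (-26) = 1.

gcd(245, 179) = 1; s = 19, t = -26 (check: 245·19 + 179·(-26) = 1).


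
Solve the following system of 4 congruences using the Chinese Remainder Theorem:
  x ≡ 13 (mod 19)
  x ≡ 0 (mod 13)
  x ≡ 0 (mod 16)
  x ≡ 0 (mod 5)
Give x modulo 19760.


Product of moduli M = 19 · 13 · 16 · 5 = 19760.
Merge one congruence at a time:
  Start: x ≡ 13 (mod 19).
  Combine with x ≡ 0 (mod 13); new modulus lcm = 247.
    Write x = 13 + 19·t and substitute into x ≡ 0 (mod 13): 19·t ≡ 0 − 13 = -13 (mod 13).
    Reduce coefficients mod 13: 6·t ≡ 0 (mod 13).
    The inverse of 6 mod 13 is 11 (since 6·11 = 66 = 5·13 + 1), so t ≡ 11·0 = 0 ≡ 0 (mod 13).
    Then x = 13 + 19·0 = 13, valid modulo lcm(19, 13) = 247: x ≡ 13 (mod 247).
  Combine with x ≡ 0 (mod 16); new modulus lcm = 3952.
    Write x = 13 + 247·t and substitute into x ≡ 0 (mod 16): 247·t ≡ 0 − 13 = -13 (mod 16).
    Reduce coefficients mod 16: 7·t ≡ 3 (mod 16).
    The inverse of 7 mod 16 is 7 (since 7·7 = 49 = 3·16 + 1), so t ≡ 7·3 = 21 ≡ 5 (mod 16).
    Then x = 13 + 247·5 = 1248, valid modulo lcm(247, 16) = 3952: x ≡ 1248 (mod 3952).
  Combine with x ≡ 0 (mod 5); new modulus lcm = 19760.
    Write x = 1248 + 3952·t and substitute into x ≡ 0 (mod 5): 3952·t ≡ 0 − 1248 = -1248 (mod 5).
    Reduce coefficients mod 5: 2·t ≡ 2 (mod 5).
    The inverse of 2 mod 5 is 3 (since 2·3 = 6 = 1·5 + 1), so t ≡ 3·2 = 6 ≡ 1 (mod 5).
    Then x = 1248 + 3952·1 = 5200, valid modulo lcm(3952, 5) = 19760: x ≡ 5200 (mod 19760).
Verify against each original: 5200 mod 19 = 13, 5200 mod 13 = 0, 5200 mod 16 = 0, 5200 mod 5 = 0.

x ≡ 5200 (mod 19760).


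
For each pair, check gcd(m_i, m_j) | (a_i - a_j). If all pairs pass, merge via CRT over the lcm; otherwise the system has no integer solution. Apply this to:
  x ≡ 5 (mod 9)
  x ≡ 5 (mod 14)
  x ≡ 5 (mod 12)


Moduli 9, 14, 12 are not pairwise coprime, so CRT works modulo lcm(m_i) when all pairwise compatibility conditions hold.
Pairwise compatibility: gcd(m_i, m_j) must divide a_i - a_j for every pair.
Merge one congruence at a time:
  Start: x ≡ 5 (mod 9).
  Combine with x ≡ 5 (mod 14): gcd(9, 14) = 1; 5 - 5 = 0, which IS divisible by 1, so compatible.
    Write x = 5 + 9·t and substitute into x ≡ 5 (mod 14): 9·t ≡ 5 − 5 = 0 (mod 14).
    The inverse of 9 mod 14 is 11 (since 9·11 = 99 = 7·14 + 1), so t ≡ 11·0 = 0 ≡ 0 (mod 14).
    Then x = 5 + 9·0 = 5, valid modulo lcm(9, 14) = 126: x ≡ 5 (mod 126).
  Combine with x ≡ 5 (mod 12): gcd(126, 12) = 6; 5 - 5 = 0, which IS divisible by 6, so compatible.
    Write x = 5 + 126·t and substitute into x ≡ 5 (mod 12): 126·t ≡ 5 − 5 = 0 (mod 12).
    Divide the congruence (and modulus) by g = 6: 21·t ≡ 0 (mod 2).
    Reduce coefficients mod 2: 1·t ≡ 0 (mod 2).
    So t ≡ 0 (mod 2).
    Then x = 5 + 126·0 = 5, valid modulo lcm(126, 12) = 252: x ≡ 5 (mod 252).
Verify: 5 mod 9 = 5, 5 mod 14 = 5, 5 mod 12 = 5.

x ≡ 5 (mod 252).


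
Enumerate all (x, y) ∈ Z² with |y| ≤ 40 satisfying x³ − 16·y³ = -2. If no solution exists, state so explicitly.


The equation is x³ - 16y³ = -2. For fixed y, x³ = 16·y³ − 2, so a solution requires the RHS to be a perfect cube.
Strategy: iterate y from -40 to 40, compute RHS = 16·y³ − 2, and check whether it is a (positive or negative) perfect cube.
Check small values of y:
  y = 0: RHS = -2 is not a perfect cube.
  y = 1: RHS = 14 is not a perfect cube.
  y = -1: RHS = -18 is not a perfect cube.
  y = 2: RHS = 126 is not a perfect cube.
  y = -2: RHS = -130 is not a perfect cube.
  y = 3: RHS = 430 is not a perfect cube.
  y = -3: RHS = -434 is not a perfect cube.
Continuing the search up to |y| = 40 finds no solutions either.
No (x, y) in the scanned range satisfies the equation.

No integer solutions with |y| ≤ 40.


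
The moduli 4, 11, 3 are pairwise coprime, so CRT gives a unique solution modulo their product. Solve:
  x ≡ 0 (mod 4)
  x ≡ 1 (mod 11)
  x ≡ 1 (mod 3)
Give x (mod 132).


Moduli 4, 11, 3 are pairwise coprime; by CRT there is a unique solution modulo M = 4 · 11 · 3 = 132.
Solve pairwise, accumulating the modulus:
  Start with x ≡ 0 (mod 4).
  Combine with x ≡ 1 (mod 11): since gcd(4, 11) = 1, we get a unique residue mod 44.
    Write x = 0 + 4·t and substitute into x ≡ 1 (mod 11): 4·t ≡ 1 − 0 = 1 (mod 11).
    The inverse of 4 mod 11 is 3 (since 4·3 = 12 = 1·11 + 1), so t ≡ 3·1 = 3 ≡ 3 (mod 11).
    Then x = 0 + 4·3 = 12, valid modulo lcm(4, 11) = 44: x ≡ 12 (mod 44).
  Combine with x ≡ 1 (mod 3): since gcd(44, 3) = 1, we get a unique residue mod 132.
    Write x = 12 + 44·t and substitute into x ≡ 1 (mod 3): 44·t ≡ 1 − 12 = -11 (mod 3).
    Reduce coefficients mod 3: 2·t ≡ 1 (mod 3).
    The inverse of 2 mod 3 is 2 (since 2·2 = 4 = 1·3 + 1), so t ≡ 2·1 = 2 ≡ 2 (mod 3).
    Then x = 12 + 44·2 = 100, valid modulo lcm(44, 3) = 132: x ≡ 100 (mod 132).
Verify: 100 mod 4 = 0 ✓, 100 mod 11 = 1 ✓, 100 mod 3 = 1 ✓.

x ≡ 100 (mod 132).


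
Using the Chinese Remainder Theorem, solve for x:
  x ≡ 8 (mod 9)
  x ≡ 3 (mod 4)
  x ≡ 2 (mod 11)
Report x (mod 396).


Moduli 9, 4, 11 are pairwise coprime; by CRT there is a unique solution modulo M = 9 · 4 · 11 = 396.
Solve pairwise, accumulating the modulus:
  Start with x ≡ 8 (mod 9).
  Combine with x ≡ 3 (mod 4): since gcd(9, 4) = 1, we get a unique residue mod 36.
    Write x = 8 + 9·t and substitute into x ≡ 3 (mod 4): 9·t ≡ 3 − 8 = -5 (mod 4).
    Reduce coefficients mod 4: 1·t ≡ 3 (mod 4).
    So t ≡ 3 (mod 4).
    Then x = 8 + 9·3 = 35, valid modulo lcm(9, 4) = 36: x ≡ 35 (mod 36).
  Combine with x ≡ 2 (mod 11): since gcd(36, 11) = 1, we get a unique residue mod 396.
    Write x = 35 + 36·t and substitute into x ≡ 2 (mod 11): 36·t ≡ 2 − 35 = -33 (mod 11).
    Reduce coefficients mod 11: 3·t ≡ 0 (mod 11).
    The inverse of 3 mod 11 is 4 (since 3·4 = 12 = 1·11 + 1), so t ≡ 4·0 = 0 ≡ 0 (mod 11).
    Then x = 35 + 36·0 = 35, valid modulo lcm(36, 11) = 396: x ≡ 35 (mod 396).
Verify: 35 mod 9 = 8 ✓, 35 mod 4 = 3 ✓, 35 mod 11 = 2 ✓.

x ≡ 35 (mod 396).


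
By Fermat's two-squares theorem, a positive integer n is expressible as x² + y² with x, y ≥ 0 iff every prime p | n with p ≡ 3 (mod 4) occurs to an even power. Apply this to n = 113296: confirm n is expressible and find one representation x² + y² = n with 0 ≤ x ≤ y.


Step 1: Factor n = 113296 = 2^4 · 73 · 97.
Step 2: Check the mod-4 condition on each prime factor: 2 = 2 (special); 73 ≡ 1 (mod 4), exponent 1; 97 ≡ 1 (mod 4), exponent 1.
All primes ≡ 3 (mod 4) appear to even exponent (or don't appear), so by the two-squares theorem n IS expressible as a sum of two squares.
Step 3: Build a representation. Group n = k² · m with k = 4 and m = 73 · 97 = 7081 (a product of primes ≡ 1 (mod 4)); a representation of m scales to one of n via (k·x)² + (k·y)² = k²(x² + y²). Each prime p ≡ 1 (mod 4) is itself a sum of two squares; find a² by testing p − a² for a perfect square:
  73: 73 − 1² = 72, 73 − 2² = 69, 73 − 3² = 64 = 8² ⇒ 73 = 3² + 8².
  97: 97 − 1² = 96, 97 − 2² = 93, 97 − 3² = 88, 97 − 4² = 81 = 9² ⇒ 97 = 4² + 9².
  Combine using the Brahmagupta–Fibonacci identity (a² + b²)(c² + d²) = (ac − bd)² + (ad + bc)² = (ac + bd)² + (ad − bc)²:
  73 · 97 = 7081: from (3² + 8²)(4² + 9²), take (3·4 − 8·9, 3·9 + 8·4) = (12 − 72, 27 + 32) = (-60, 59); dropping signs (only squares matter) gives (60, 59); check 60² + 59² = 3600 + 3481 = 7081 ✓.
  Scale by k = 4: (4·60, 4·59) = (240, 236).
Step 4: Order so x ≤ y and verify: 236² + 240² = 55696 + 57600 = 113296 = n. ✓

n = 113296 = 236² + 240² (one valid representation with x ≤ y).


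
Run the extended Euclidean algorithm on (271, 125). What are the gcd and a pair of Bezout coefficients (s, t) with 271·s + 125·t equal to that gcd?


Euclidean algorithm on (271, 125) — divide until remainder is 0:
  271 = 2 · 125 + 21
  125 = 5 · 21 + 20
  21 = 1 · 20 + 1
  20 = 20 · 1 + 0
gcd(271, 125) = 1.
Track Bezout coefficients alongside the remainders: start with r₀ = 271 = a·1 + b·0 (s = 1, t = 0) and r₁ = 125 = a·0 + b·1 (s = 0, t = 1); each new remainder r_{k+1} = r_{k-1} − q_k·r_k inherits s_{k+1} = s_{k-1} − q_k·s_k, t_{k+1} = t_{k-1} − q_k·t_k, so r_k = a·s_k + b·t_k at every step:
  q = 2: r = 21, s = 1 − 2·0 = 1, t = 0 − 2·1 = -2  (check: 271·1 + 125·(-2) = 21)
  q = 5: r = 20, s = 0 − 5·1 = -5, t = 1 − 5·(-2) = 11  (check: 271·(-5) + 125·11 = 20)
  q = 1: r = 1, s = 1 − 1·(-5) = 6, t = -2 − 1·11 = -13  (check: 271·6 + 125·(-13) = 1)
The row with r = 1 (the gcd) gives the Bezout coefficients s = 6, t = -13.
Result: 271 · (6) + 125 · (-13) = 1.

gcd(271, 125) = 1; s = 6, t = -13 (check: 271·6 + 125·(-13) = 1).


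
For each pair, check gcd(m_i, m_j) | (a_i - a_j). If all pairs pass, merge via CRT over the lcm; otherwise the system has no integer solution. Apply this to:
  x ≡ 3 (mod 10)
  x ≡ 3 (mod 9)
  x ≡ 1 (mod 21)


Moduli 10, 9, 21 are not pairwise coprime, so CRT works modulo lcm(m_i) when all pairwise compatibility conditions hold.
Pairwise compatibility: gcd(m_i, m_j) must divide a_i - a_j for every pair.
Merge one congruence at a time:
  Start: x ≡ 3 (mod 10).
  Combine with x ≡ 3 (mod 9): gcd(10, 9) = 1; 3 - 3 = 0, which IS divisible by 1, so compatible.
    Write x = 3 + 10·t and substitute into x ≡ 3 (mod 9): 10·t ≡ 3 − 3 = 0 (mod 9).
    Reduce coefficients mod 9: 1·t ≡ 0 (mod 9).
    So t ≡ 0 (mod 9).
    Then x = 3 + 10·0 = 3, valid modulo lcm(10, 9) = 90: x ≡ 3 (mod 90).
  Combine with x ≡ 1 (mod 21): gcd(90, 21) = 3, and 1 - 3 = -2 is NOT divisible by 3.
    ⇒ system is inconsistent (no integer solution).

No solution (the system is inconsistent).


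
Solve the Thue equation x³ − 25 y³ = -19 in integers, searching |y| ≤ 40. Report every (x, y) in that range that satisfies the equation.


The equation is x³ - 25y³ = -19. For fixed y, x³ = 25·y³ − 19, so a solution requires the RHS to be a perfect cube.
Strategy: iterate y from -40 to 40, compute RHS = 25·y³ − 19, and check whether it is a (positive or negative) perfect cube.
Check small values of y:
  y = 0: RHS = -19 is not a perfect cube.
  y = 1: RHS = 6 is not a perfect cube.
  y = -1: RHS = -44 is not a perfect cube.
  y = 2: RHS = 181 is not a perfect cube.
  y = -2: RHS = -219 is not a perfect cube.
  y = 3: RHS = 656 is not a perfect cube.
  y = -3: RHS = -694 is not a perfect cube.
Continuing the search up to |y| = 40 finds no solutions either.
No (x, y) in the scanned range satisfies the equation.

No integer solutions with |y| ≤ 40.


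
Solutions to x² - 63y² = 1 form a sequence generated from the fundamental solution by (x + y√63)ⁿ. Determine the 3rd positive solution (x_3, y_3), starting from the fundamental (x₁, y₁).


Step 1: Find the fundamental solution (x₁, y₁) of x² - 63y² = 1.
  Expand √63 as a continued fraction. a₀ = ⌊√63⌋ = 7; iterate m_{k+1} = d_k·a_k − m_k, d_{k+1} = (63 − m_{k+1}²)/d_k, a_{k+1} = ⌊(a₀ + m_{k+1})/d_{k+1}⌋ (starting m₀ = 0, d₀ = 1), with convergents p_k = a_k·p_{k-1} + p_{k-2}, q_k = a_k·q_{k-1} + q_{k-2} (p₋₁ = 1, q₋₁ = 0):
  k = 0: a₀ = 7; p₀/q₀ = 7/1; p₀² − 63·q₀² = 49 − 63 = -14.
  k = 1: m = 7, d = 14, a = ⌊(7 + 7)/14⌋ = 1; p/q = (1·7 + 1)/(1·1 + 0) = 8/1; p² − 63·q² = 64 − 63 = 1.
  The first convergent with p² − 63·q² = 1 gives the fundamental solution (x₁, y₁) = (8, 1).
Step 2: Apply the recurrence (x_{n+1}, y_{n+1}) = (x₁x_n + 63y₁y_n, x₁y_n + y₁x_n) repeatedly.
  From (x_1, y_1) = (8, 1): x_2 = 8·8 + 63·1·1 = 127; y_2 = 8·1 + 1·8 = 16.
  From (x_2, y_2) = (127, 16): x_3 = 8·127 + 63·1·16 = 2024; y_3 = 8·16 + 1·127 = 255.
Step 3: Verify x_3² - 63·y_3² = 4096576 - 4096575 = 1 (should be 1). ✓

(x_1, y_1) = (8, 1); (x_3, y_3) = (2024, 255).


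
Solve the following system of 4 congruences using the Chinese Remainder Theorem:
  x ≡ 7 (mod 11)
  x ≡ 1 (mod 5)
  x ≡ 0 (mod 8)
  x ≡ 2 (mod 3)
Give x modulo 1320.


Product of moduli M = 11 · 5 · 8 · 3 = 1320.
Merge one congruence at a time:
  Start: x ≡ 7 (mod 11).
  Combine with x ≡ 1 (mod 5); new modulus lcm = 55.
    Write x = 7 + 11·t and substitute into x ≡ 1 (mod 5): 11·t ≡ 1 − 7 = -6 (mod 5).
    Reduce coefficients mod 5: 1·t ≡ 4 (mod 5).
    So t ≡ 4 (mod 5).
    Then x = 7 + 11·4 = 51, valid modulo lcm(11, 5) = 55: x ≡ 51 (mod 55).
  Combine with x ≡ 0 (mod 8); new modulus lcm = 440.
    Write x = 51 + 55·t and substitute into x ≡ 0 (mod 8): 55·t ≡ 0 − 51 = -51 (mod 8).
    Reduce coefficients mod 8: 7·t ≡ 5 (mod 8).
    The inverse of 7 mod 8 is 7 (since 7·7 = 49 = 6·8 + 1), so t ≡ 7·5 = 35 ≡ 3 (mod 8).
    Then x = 51 + 55·3 = 216, valid modulo lcm(55, 8) = 440: x ≡ 216 (mod 440).
  Combine with x ≡ 2 (mod 3); new modulus lcm = 1320.
    Write x = 216 + 440·t and substitute into x ≡ 2 (mod 3): 440·t ≡ 2 − 216 = -214 (mod 3).
    Reduce coefficients mod 3: 2·t ≡ 2 (mod 3).
    The inverse of 2 mod 3 is 2 (since 2·2 = 4 = 1·3 + 1), so t ≡ 2·2 = 4 ≡ 1 (mod 3).
    Then x = 216 + 440·1 = 656, valid modulo lcm(440, 3) = 1320: x ≡ 656 (mod 1320).
Verify against each original: 656 mod 11 = 7, 656 mod 5 = 1, 656 mod 8 = 0, 656 mod 3 = 2.

x ≡ 656 (mod 1320).


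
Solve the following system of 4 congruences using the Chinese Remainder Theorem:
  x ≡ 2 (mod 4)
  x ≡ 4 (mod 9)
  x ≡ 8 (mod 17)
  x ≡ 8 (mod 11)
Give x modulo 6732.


Product of moduli M = 4 · 9 · 17 · 11 = 6732.
Merge one congruence at a time:
  Start: x ≡ 2 (mod 4).
  Combine with x ≡ 4 (mod 9); new modulus lcm = 36.
    Write x = 2 + 4·t and substitute into x ≡ 4 (mod 9): 4·t ≡ 4 − 2 = 2 (mod 9).
    The inverse of 4 mod 9 is 7 (since 4·7 = 28 = 3·9 + 1), so t ≡ 7·2 = 14 ≡ 5 (mod 9).
    Then x = 2 + 4·5 = 22, valid modulo lcm(4, 9) = 36: x ≡ 22 (mod 36).
  Combine with x ≡ 8 (mod 17); new modulus lcm = 612.
    Write x = 22 + 36·t and substitute into x ≡ 8 (mod 17): 36·t ≡ 8 − 22 = -14 (mod 17).
    Reduce coefficients mod 17: 2·t ≡ 3 (mod 17).
    The inverse of 2 mod 17 is 9 (since 2·9 = 18 = 1·17 + 1), so t ≡ 9·3 = 27 ≡ 10 (mod 17).
    Then x = 22 + 36·10 = 382, valid modulo lcm(36, 17) = 612: x ≡ 382 (mod 612).
  Combine with x ≡ 8 (mod 11); new modulus lcm = 6732.
    Write x = 382 + 612·t and substitute into x ≡ 8 (mod 11): 612·t ≡ 8 − 382 = -374 (mod 11).
    Reduce coefficients mod 11: 7·t ≡ 0 (mod 11).
    The inverse of 7 mod 11 is 8 (since 7·8 = 56 = 5·11 + 1), so t ≡ 8·0 = 0 ≡ 0 (mod 11).
    Then x = 382 + 612·0 = 382, valid modulo lcm(612, 11) = 6732: x ≡ 382 (mod 6732).
Verify against each original: 382 mod 4 = 2, 382 mod 9 = 4, 382 mod 17 = 8, 382 mod 11 = 8.

x ≡ 382 (mod 6732).


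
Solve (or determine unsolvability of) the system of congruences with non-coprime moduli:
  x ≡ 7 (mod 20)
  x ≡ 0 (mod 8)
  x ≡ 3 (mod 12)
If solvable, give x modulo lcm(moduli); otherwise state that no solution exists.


Moduli 20, 8, 12 are not pairwise coprime, so CRT works modulo lcm(m_i) when all pairwise compatibility conditions hold.
Pairwise compatibility: gcd(m_i, m_j) must divide a_i - a_j for every pair.
Merge one congruence at a time:
  Start: x ≡ 7 (mod 20).
  Combine with x ≡ 0 (mod 8): gcd(20, 8) = 4, and 0 - 7 = -7 is NOT divisible by 4.
    ⇒ system is inconsistent (no integer solution).

No solution (the system is inconsistent).


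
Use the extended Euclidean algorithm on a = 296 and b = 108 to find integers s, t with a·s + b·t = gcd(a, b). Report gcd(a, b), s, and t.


Euclidean algorithm on (296, 108) — divide until remainder is 0:
  296 = 2 · 108 + 80
  108 = 1 · 80 + 28
  80 = 2 · 28 + 24
  28 = 1 · 24 + 4
  24 = 6 · 4 + 0
gcd(296, 108) = 4.
Track Bezout coefficients alongside the remainders: start with r₀ = 296 = a·1 + b·0 (s = 1, t = 0) and r₁ = 108 = a·0 + b·1 (s = 0, t = 1); each new remainder r_{k+1} = r_{k-1} − q_k·r_k inherits s_{k+1} = s_{k-1} − q_k·s_k, t_{k+1} = t_{k-1} − q_k·t_k, so r_k = a·s_k + b·t_k at every step:
  q = 2: r = 80, s = 1 − 2·0 = 1, t = 0 − 2·1 = -2  (check: 296·1 + 108·(-2) = 80)
  q = 1: r = 28, s = 0 − 1·1 = -1, t = 1 − 1·(-2) = 3  (check: 296·(-1) + 108·3 = 28)
  q = 2: r = 24, s = 1 − 2·(-1) = 3, t = -2 − 2·3 = -8  (check: 296·3 + 108·(-8) = 24)
  q = 1: r = 4, s = -1 − 1·3 = -4, t = 3 − 1·(-8) = 11  (check: 296·(-4) + 108·11 = 4)
The row with r = 4 (the gcd) gives the Bezout coefficients s = -4, t = 11.
Result: 296 · (-4) + 108 · (11) = 4.

gcd(296, 108) = 4; s = -4, t = 11 (check: 296·(-4) + 108·11 = 4).


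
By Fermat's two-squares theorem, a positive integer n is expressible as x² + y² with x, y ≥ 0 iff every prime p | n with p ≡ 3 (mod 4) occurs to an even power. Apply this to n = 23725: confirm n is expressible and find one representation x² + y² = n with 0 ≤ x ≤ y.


Step 1: Factor n = 23725 = 5^2 · 13 · 73.
Step 2: Check the mod-4 condition on each prime factor: 5 ≡ 1 (mod 4), exponent 2; 13 ≡ 1 (mod 4), exponent 1; 73 ≡ 1 (mod 4), exponent 1.
All primes ≡ 3 (mod 4) appear to even exponent (or don't appear), so by the two-squares theorem n IS expressible as a sum of two squares.
Step 3: Build a representation. Group n = k² · m with k = 5 and m = 13 · 73 = 949 (a product of primes ≡ 1 (mod 4)); a representation of m scales to one of n via (k·x)² + (k·y)² = k²(x² + y²). Each prime p ≡ 1 (mod 4) is itself a sum of two squares; find a² by testing p − a² for a perfect square:
  13: 13 − 1² = 12, 13 − 2² = 9 = 3² ⇒ 13 = 2² + 3².
  73: 73 − 1² = 72, 73 − 2² = 69, 73 − 3² = 64 = 8² ⇒ 73 = 3² + 8².
  Combine using the Brahmagupta–Fibonacci identity (a² + b²)(c² + d²) = (ac − bd)² + (ad + bc)² = (ac + bd)² + (ad − bc)²:
  13 · 73 = 949: from (2² + 3²)(3² + 8²), take (2·3 − 3·8, 2·8 + 3·3) = (6 − 24, 16 + 9) = (-18, 25); dropping signs (only squares matter) gives (18, 25); check 18² + 25² = 324 + 625 = 949 ✓.
  Scale by k = 5: (5·18, 5·25) = (90, 125).
Step 4: Order so x ≤ y and verify: 90² + 125² = 8100 + 15625 = 23725 = n. ✓

n = 23725 = 90² + 125² (one valid representation with x ≤ y).


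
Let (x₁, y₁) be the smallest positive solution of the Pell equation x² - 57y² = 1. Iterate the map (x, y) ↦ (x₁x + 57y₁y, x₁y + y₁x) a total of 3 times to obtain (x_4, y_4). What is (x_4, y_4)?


Step 1: Find the fundamental solution (x₁, y₁) of x² - 57y² = 1.
  Expand √57 as a continued fraction. a₀ = ⌊√57⌋ = 7; iterate m_{k+1} = d_k·a_k − m_k, d_{k+1} = (57 − m_{k+1}²)/d_k, a_{k+1} = ⌊(a₀ + m_{k+1})/d_{k+1}⌋ (starting m₀ = 0, d₀ = 1), with convergents p_k = a_k·p_{k-1} + p_{k-2}, q_k = a_k·q_{k-1} + q_{k-2} (p₋₁ = 1, q₋₁ = 0):
  k = 0: a₀ = 7; p₀/q₀ = 7/1; p₀² − 57·q₀² = 49 − 57 = -8.
  k = 1: m = 7, d = 8, a = ⌊(7 + 7)/8⌋ = 1; p/q = (1·7 + 1)/(1·1 + 0) = 8/1; p² − 57·q² = 64 − 57 = 7.
  k = 2: m = 1, d = 7, a = ⌊(7 + 1)/7⌋ = 1; p/q = (1·8 + 7)/(1·1 + 1) = 15/2; p² − 57·q² = 225 − 228 = -3.
  k = 3: m = 6, d = 3, a = ⌊(7 + 6)/3⌋ = 4; p/q = (4·15 + 8)/(4·2 + 1) = 68/9; p² − 57·q² = 4624 − 4617 = 7.
  k = 4: m = 6, d = 7, a = ⌊(7 + 6)/7⌋ = 1; p/q = (1·68 + 15)/(1·9 + 2) = 83/11; p² − 57·q² = 6889 − 6897 = -8.
  k = 5: m = 1, d = 8, a = ⌊(7 + 1)/8⌋ = 1; p/q = (1·83 + 68)/(1·11 + 9) = 151/20; p² − 57·q² = 22801 − 22800 = 1.
  The first convergent with p² − 57·q² = 1 gives the fundamental solution (x₁, y₁) = (151, 20).
Step 2: Apply the recurrence (x_{n+1}, y_{n+1}) = (x₁x_n + 57y₁y_n, x₁y_n + y₁x_n) repeatedly.
  From (x_1, y_1) = (151, 20): x_2 = 151·151 + 57·20·20 = 45601; y_2 = 151·20 + 20·151 = 6040.
  From (x_2, y_2) = (45601, 6040): x_3 = 151·45601 + 57·20·6040 = 13771351; y_3 = 151·6040 + 20·45601 = 1824060.
  From (x_3, y_3) = (13771351, 1824060): x_4 = 151·13771351 + 57·20·1824060 = 4158902401; y_4 = 151·1824060 + 20·13771351 = 550860080.
Step 3: Verify x_4² - 57·y_4² = 17296469181043564801 - 17296469181043564800 = 1 (should be 1). ✓

(x_1, y_1) = (151, 20); (x_4, y_4) = (4158902401, 550860080).


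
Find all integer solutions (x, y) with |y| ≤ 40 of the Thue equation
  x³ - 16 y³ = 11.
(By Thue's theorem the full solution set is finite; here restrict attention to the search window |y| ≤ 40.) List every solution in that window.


The equation is x³ - 16y³ = 11. For fixed y, x³ = 16·y³ + 11, so a solution requires the RHS to be a perfect cube.
Strategy: iterate y from -40 to 40, compute RHS = 16·y³ + 11, and check whether it is a (positive or negative) perfect cube.
Check small values of y:
  y = 0: RHS = 11 is not a perfect cube.
  y = 1: RHS = 27 = (3)³ ⇒ x = 3 works.
  y = -1: RHS = -5 is not a perfect cube.
  y = 2: RHS = 139 is not a perfect cube.
  y = -2: RHS = -117 is not a perfect cube.
  y = 3: RHS = 443 is not a perfect cube.
  y = -3: RHS = -421 is not a perfect cube.
Continuing the search up to |y| = 40 finds no further solutions beyond those listed.
Collected solutions: (3, 1).

Solutions (with |y| ≤ 40): (3, 1).


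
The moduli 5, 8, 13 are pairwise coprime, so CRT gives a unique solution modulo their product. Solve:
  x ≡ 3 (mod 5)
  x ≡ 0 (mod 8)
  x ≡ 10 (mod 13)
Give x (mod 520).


Moduli 5, 8, 13 are pairwise coprime; by CRT there is a unique solution modulo M = 5 · 8 · 13 = 520.
Solve pairwise, accumulating the modulus:
  Start with x ≡ 3 (mod 5).
  Combine with x ≡ 0 (mod 8): since gcd(5, 8) = 1, we get a unique residue mod 40.
    Write x = 3 + 5·t and substitute into x ≡ 0 (mod 8): 5·t ≡ 0 − 3 = -3 (mod 8).
    Reduce coefficients mod 8: 5·t ≡ 5 (mod 8).
    The inverse of 5 mod 8 is 5 (since 5·5 = 25 = 3·8 + 1), so t ≡ 5·5 = 25 ≡ 1 (mod 8).
    Then x = 3 + 5·1 = 8, valid modulo lcm(5, 8) = 40: x ≡ 8 (mod 40).
  Combine with x ≡ 10 (mod 13): since gcd(40, 13) = 1, we get a unique residue mod 520.
    Write x = 8 + 40·t and substitute into x ≡ 10 (mod 13): 40·t ≡ 10 − 8 = 2 (mod 13).
    Reduce coefficients mod 13: 1·t ≡ 2 (mod 13).
    So t ≡ 2 (mod 13).
    Then x = 8 + 40·2 = 88, valid modulo lcm(40, 13) = 520: x ≡ 88 (mod 520).
Verify: 88 mod 5 = 3 ✓, 88 mod 8 = 0 ✓, 88 mod 13 = 10 ✓.

x ≡ 88 (mod 520).


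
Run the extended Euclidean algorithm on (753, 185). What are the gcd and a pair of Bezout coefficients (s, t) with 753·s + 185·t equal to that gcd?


Euclidean algorithm on (753, 185) — divide until remainder is 0:
  753 = 4 · 185 + 13
  185 = 14 · 13 + 3
  13 = 4 · 3 + 1
  3 = 3 · 1 + 0
gcd(753, 185) = 1.
Track Bezout coefficients alongside the remainders: start with r₀ = 753 = a·1 + b·0 (s = 1, t = 0) and r₁ = 185 = a·0 + b·1 (s = 0, t = 1); each new remainder r_{k+1} = r_{k-1} − q_k·r_k inherits s_{k+1} = s_{k-1} − q_k·s_k, t_{k+1} = t_{k-1} − q_k·t_k, so r_k = a·s_k + b·t_k at every step:
  q = 4: r = 13, s = 1 − 4·0 = 1, t = 0 − 4·1 = -4  (check: 753·1 + 185·(-4) = 13)
  q = 14: r = 3, s = 0 − 14·1 = -14, t = 1 − 14·(-4) = 57  (check: 753·(-14) + 185·57 = 3)
  q = 4: r = 1, s = 1 − 4·(-14) = 57, t = -4 − 4·57 = -232  (check: 753·57 + 185·(-232) = 1)
The row with r = 1 (the gcd) gives the Bezout coefficients s = 57, t = -232.
Result: 753 · (57) + 185 · (-232) = 1.

gcd(753, 185) = 1; s = 57, t = -232 (check: 753·57 + 185·(-232) = 1).


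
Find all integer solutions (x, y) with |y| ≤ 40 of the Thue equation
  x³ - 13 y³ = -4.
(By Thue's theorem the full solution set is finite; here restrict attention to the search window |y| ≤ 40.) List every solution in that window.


The equation is x³ - 13y³ = -4. For fixed y, x³ = 13·y³ − 4, so a solution requires the RHS to be a perfect cube.
Strategy: iterate y from -40 to 40, compute RHS = 13·y³ − 4, and check whether it is a (positive or negative) perfect cube.
Check small values of y:
  y = 0: RHS = -4 is not a perfect cube.
  y = 1: RHS = 9 is not a perfect cube.
  y = -1: RHS = -17 is not a perfect cube.
  y = 2: RHS = 100 is not a perfect cube.
  y = -2: RHS = -108 is not a perfect cube.
  y = 3: RHS = 347 is not a perfect cube.
  y = -3: RHS = -355 is not a perfect cube.
Continuing the search up to |y| = 40 finds no solutions either.
No (x, y) in the scanned range satisfies the equation.

No integer solutions with |y| ≤ 40.


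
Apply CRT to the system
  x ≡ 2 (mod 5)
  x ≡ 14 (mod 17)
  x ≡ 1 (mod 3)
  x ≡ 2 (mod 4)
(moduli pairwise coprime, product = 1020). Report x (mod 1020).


Product of moduli M = 5 · 17 · 3 · 4 = 1020.
Merge one congruence at a time:
  Start: x ≡ 2 (mod 5).
  Combine with x ≡ 14 (mod 17); new modulus lcm = 85.
    Write x = 2 + 5·t and substitute into x ≡ 14 (mod 17): 5·t ≡ 14 − 2 = 12 (mod 17).
    The inverse of 5 mod 17 is 7 (since 5·7 = 35 = 2·17 + 1), so t ≡ 7·12 = 84 ≡ 16 (mod 17).
    Then x = 2 + 5·16 = 82, valid modulo lcm(5, 17) = 85: x ≡ 82 (mod 85).
  Combine with x ≡ 1 (mod 3); new modulus lcm = 255.
    Write x = 82 + 85·t and substitute into x ≡ 1 (mod 3): 85·t ≡ 1 − 82 = -81 (mod 3).
    Reduce coefficients mod 3: 1·t ≡ 0 (mod 3).
    So t ≡ 0 (mod 3).
    Then x = 82 + 85·0 = 82, valid modulo lcm(85, 3) = 255: x ≡ 82 (mod 255).
  Combine with x ≡ 2 (mod 4); new modulus lcm = 1020.
    Write x = 82 + 255·t and substitute into x ≡ 2 (mod 4): 255·t ≡ 2 − 82 = -80 (mod 4).
    Reduce coefficients mod 4: 3·t ≡ 0 (mod 4).
    The inverse of 3 mod 4 is 3 (since 3·3 = 9 = 2·4 + 1), so t ≡ 3·0 = 0 ≡ 0 (mod 4).
    Then x = 82 + 255·0 = 82, valid modulo lcm(255, 4) = 1020: x ≡ 82 (mod 1020).
Verify against each original: 82 mod 5 = 2, 82 mod 17 = 14, 82 mod 3 = 1, 82 mod 4 = 2.

x ≡ 82 (mod 1020).


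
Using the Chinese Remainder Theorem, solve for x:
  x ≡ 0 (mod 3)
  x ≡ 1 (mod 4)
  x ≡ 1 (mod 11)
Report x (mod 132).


Moduli 3, 4, 11 are pairwise coprime; by CRT there is a unique solution modulo M = 3 · 4 · 11 = 132.
Solve pairwise, accumulating the modulus:
  Start with x ≡ 0 (mod 3).
  Combine with x ≡ 1 (mod 4): since gcd(3, 4) = 1, we get a unique residue mod 12.
    Write x = 0 + 3·t and substitute into x ≡ 1 (mod 4): 3·t ≡ 1 − 0 = 1 (mod 4).
    The inverse of 3 mod 4 is 3 (since 3·3 = 9 = 2·4 + 1), so t ≡ 3·1 = 3 ≡ 3 (mod 4).
    Then x = 0 + 3·3 = 9, valid modulo lcm(3, 4) = 12: x ≡ 9 (mod 12).
  Combine with x ≡ 1 (mod 11): since gcd(12, 11) = 1, we get a unique residue mod 132.
    Write x = 9 + 12·t and substitute into x ≡ 1 (mod 11): 12·t ≡ 1 − 9 = -8 (mod 11).
    Reduce coefficients mod 11: 1·t ≡ 3 (mod 11).
    So t ≡ 3 (mod 11).
    Then x = 9 + 12·3 = 45, valid modulo lcm(12, 11) = 132: x ≡ 45 (mod 132).
Verify: 45 mod 3 = 0 ✓, 45 mod 4 = 1 ✓, 45 mod 11 = 1 ✓.

x ≡ 45 (mod 132).


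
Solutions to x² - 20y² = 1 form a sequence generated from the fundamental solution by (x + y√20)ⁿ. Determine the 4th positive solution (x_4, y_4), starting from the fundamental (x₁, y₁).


Step 1: Find the fundamental solution (x₁, y₁) of x² - 20y² = 1.
  Expand √20 as a continued fraction. a₀ = ⌊√20⌋ = 4; iterate m_{k+1} = d_k·a_k − m_k, d_{k+1} = (20 − m_{k+1}²)/d_k, a_{k+1} = ⌊(a₀ + m_{k+1})/d_{k+1}⌋ (starting m₀ = 0, d₀ = 1), with convergents p_k = a_k·p_{k-1} + p_{k-2}, q_k = a_k·q_{k-1} + q_{k-2} (p₋₁ = 1, q₋₁ = 0):
  k = 0: a₀ = 4; p₀/q₀ = 4/1; p₀² − 20·q₀² = 16 − 20 = -4.
  k = 1: m = 4, d = 4, a = ⌊(4 + 4)/4⌋ = 2; p/q = (2·4 + 1)/(2·1 + 0) = 9/2; p² − 20·q² = 81 − 80 = 1.
  The first convergent with p² − 20·q² = 1 gives the fundamental solution (x₁, y₁) = (9, 2).
Step 2: Apply the recurrence (x_{n+1}, y_{n+1}) = (x₁x_n + 20y₁y_n, x₁y_n + y₁x_n) repeatedly.
  From (x_1, y_1) = (9, 2): x_2 = 9·9 + 20·2·2 = 161; y_2 = 9·2 + 2·9 = 36.
  From (x_2, y_2) = (161, 36): x_3 = 9·161 + 20·2·36 = 2889; y_3 = 9·36 + 2·161 = 646.
  From (x_3, y_3) = (2889, 646): x_4 = 9·2889 + 20·2·646 = 51841; y_4 = 9·646 + 2·2889 = 11592.
Step 3: Verify x_4² - 20·y_4² = 2687489281 - 2687489280 = 1 (should be 1). ✓

(x_1, y_1) = (9, 2); (x_4, y_4) = (51841, 11592).


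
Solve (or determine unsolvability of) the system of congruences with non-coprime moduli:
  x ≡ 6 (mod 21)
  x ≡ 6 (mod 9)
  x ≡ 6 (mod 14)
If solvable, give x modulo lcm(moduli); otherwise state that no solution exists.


Moduli 21, 9, 14 are not pairwise coprime, so CRT works modulo lcm(m_i) when all pairwise compatibility conditions hold.
Pairwise compatibility: gcd(m_i, m_j) must divide a_i - a_j for every pair.
Merge one congruence at a time:
  Start: x ≡ 6 (mod 21).
  Combine with x ≡ 6 (mod 9): gcd(21, 9) = 3; 6 - 6 = 0, which IS divisible by 3, so compatible.
    Write x = 6 + 21·t and substitute into x ≡ 6 (mod 9): 21·t ≡ 6 − 6 = 0 (mod 9).
    Divide the congruence (and modulus) by g = 3: 7·t ≡ 0 (mod 3).
    Reduce coefficients mod 3: 1·t ≡ 0 (mod 3).
    So t ≡ 0 (mod 3).
    Then x = 6 + 21·0 = 6, valid modulo lcm(21, 9) = 63: x ≡ 6 (mod 63).
  Combine with x ≡ 6 (mod 14): gcd(63, 14) = 7; 6 - 6 = 0, which IS divisible by 7, so compatible.
    Write x = 6 + 63·t and substitute into x ≡ 6 (mod 14): 63·t ≡ 6 − 6 = 0 (mod 14).
    Divide the congruence (and modulus) by g = 7: 9·t ≡ 0 (mod 2).
    Reduce coefficients mod 2: 1·t ≡ 0 (mod 2).
    So t ≡ 0 (mod 2).
    Then x = 6 + 63·0 = 6, valid modulo lcm(63, 14) = 126: x ≡ 6 (mod 126).
Verify: 6 mod 21 = 6, 6 mod 9 = 6, 6 mod 14 = 6.

x ≡ 6 (mod 126).


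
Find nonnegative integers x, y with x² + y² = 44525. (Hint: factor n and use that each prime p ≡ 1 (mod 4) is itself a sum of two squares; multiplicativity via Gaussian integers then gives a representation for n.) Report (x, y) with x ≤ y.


Step 1: Factor n = 44525 = 5^2 · 13 · 137.
Step 2: Check the mod-4 condition on each prime factor: 5 ≡ 1 (mod 4), exponent 2; 13 ≡ 1 (mod 4), exponent 1; 137 ≡ 1 (mod 4), exponent 1.
All primes ≡ 3 (mod 4) appear to even exponent (or don't appear), so by the two-squares theorem n IS expressible as a sum of two squares.
Step 3: Build a representation. Group n = k² · m with k = 5 and m = 13 · 137 = 1781 (a product of primes ≡ 1 (mod 4)); a representation of m scales to one of n via (k·x)² + (k·y)² = k²(x² + y²). Each prime p ≡ 1 (mod 4) is itself a sum of two squares; find a² by testing p − a² for a perfect square:
  13: 13 − 1² = 12, 13 − 2² = 9 = 3² ⇒ 13 = 2² + 3².
  137: 137 − 1² = 136, 137 − 2² = 133, 137 − 3² = 128, 137 − 4² = 121 = 11² ⇒ 137 = 4² + 11².
  Combine using the Brahmagupta–Fibonacci identity (a² + b²)(c² + d²) = (ac − bd)² + (ad + bc)² = (ac + bd)² + (ad − bc)²:
  13 · 137 = 1781: from (2² + 3²)(4² + 11²), take (2·4 − 3·11, 2·11 + 3·4) = (8 − 33, 22 + 12) = (-25, 34); dropping signs (only squares matter) gives (25, 34); check 25² + 34² = 625 + 1156 = 1781 ✓.
  Scale by k = 5: (5·25, 5·34) = (125, 170).
Step 4: Order so x ≤ y and verify: 125² + 170² = 15625 + 28900 = 44525 = n. ✓

n = 44525 = 125² + 170² (one valid representation with x ≤ y).
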